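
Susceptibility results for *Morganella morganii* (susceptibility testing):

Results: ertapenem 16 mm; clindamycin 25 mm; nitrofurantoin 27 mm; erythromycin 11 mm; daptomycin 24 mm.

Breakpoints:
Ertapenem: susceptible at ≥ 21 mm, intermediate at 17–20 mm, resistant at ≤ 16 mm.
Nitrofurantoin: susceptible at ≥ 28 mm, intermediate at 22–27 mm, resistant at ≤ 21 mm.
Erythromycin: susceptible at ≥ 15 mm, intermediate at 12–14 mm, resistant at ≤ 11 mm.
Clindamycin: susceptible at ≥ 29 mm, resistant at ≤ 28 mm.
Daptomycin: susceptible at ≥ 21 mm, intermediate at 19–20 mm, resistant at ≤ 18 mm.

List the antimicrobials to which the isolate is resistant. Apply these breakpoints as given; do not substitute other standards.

ertapenem, clindamycin, erythromycin

Ertapenem (16 mm) ≤ 16 mm — Resistant
Clindamycin (25 mm) ≤ 28 mm — R
Nitrofurantoin 27 mm: in 22–27 mm → intermediate
Erythromycin 11 mm: ≤ 11 mm ⇒ resistant
Daptomycin: 24 mm is ≥ 21 mm ⇒ Susceptible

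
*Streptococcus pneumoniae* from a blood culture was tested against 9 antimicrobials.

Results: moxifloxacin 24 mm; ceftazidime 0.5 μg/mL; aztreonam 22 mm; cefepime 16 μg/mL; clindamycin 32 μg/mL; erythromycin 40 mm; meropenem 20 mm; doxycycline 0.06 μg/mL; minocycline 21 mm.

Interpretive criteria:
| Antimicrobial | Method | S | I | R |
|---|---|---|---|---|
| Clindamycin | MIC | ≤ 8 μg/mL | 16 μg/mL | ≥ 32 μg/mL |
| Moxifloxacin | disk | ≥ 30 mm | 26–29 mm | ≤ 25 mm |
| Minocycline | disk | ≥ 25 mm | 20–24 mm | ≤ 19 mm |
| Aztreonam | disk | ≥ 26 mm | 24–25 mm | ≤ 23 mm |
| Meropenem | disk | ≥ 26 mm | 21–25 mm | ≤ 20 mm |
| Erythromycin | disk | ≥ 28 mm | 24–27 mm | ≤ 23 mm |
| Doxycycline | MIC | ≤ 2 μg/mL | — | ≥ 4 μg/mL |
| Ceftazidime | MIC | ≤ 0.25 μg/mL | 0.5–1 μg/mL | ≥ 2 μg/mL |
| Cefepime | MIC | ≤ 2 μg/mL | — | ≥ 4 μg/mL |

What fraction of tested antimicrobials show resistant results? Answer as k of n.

Moxifloxacin 24 mm: ≤ 25 mm — Resistant
Ceftazidime 0.5 μg/mL: in 0.5–1 μg/mL ⇒ intermediate
Aztreonam 22 mm: ≤ 23 mm → R
Cefepime: 16 μg/mL is ≥ 4 μg/mL ⇒ R
Clindamycin (32 μg/mL) ≥ 32 μg/mL → Resistant
Erythromycin: 40 mm is ≥ 28 mm → S
Meropenem (20 mm) ≤ 20 mm → Resistant
Doxycycline 0.06 μg/mL: ≤ 2 μg/mL ⇒ susceptible
Minocycline (21 mm) in 20–24 mm ⇒ I
Resistant: 5/9

5 of 9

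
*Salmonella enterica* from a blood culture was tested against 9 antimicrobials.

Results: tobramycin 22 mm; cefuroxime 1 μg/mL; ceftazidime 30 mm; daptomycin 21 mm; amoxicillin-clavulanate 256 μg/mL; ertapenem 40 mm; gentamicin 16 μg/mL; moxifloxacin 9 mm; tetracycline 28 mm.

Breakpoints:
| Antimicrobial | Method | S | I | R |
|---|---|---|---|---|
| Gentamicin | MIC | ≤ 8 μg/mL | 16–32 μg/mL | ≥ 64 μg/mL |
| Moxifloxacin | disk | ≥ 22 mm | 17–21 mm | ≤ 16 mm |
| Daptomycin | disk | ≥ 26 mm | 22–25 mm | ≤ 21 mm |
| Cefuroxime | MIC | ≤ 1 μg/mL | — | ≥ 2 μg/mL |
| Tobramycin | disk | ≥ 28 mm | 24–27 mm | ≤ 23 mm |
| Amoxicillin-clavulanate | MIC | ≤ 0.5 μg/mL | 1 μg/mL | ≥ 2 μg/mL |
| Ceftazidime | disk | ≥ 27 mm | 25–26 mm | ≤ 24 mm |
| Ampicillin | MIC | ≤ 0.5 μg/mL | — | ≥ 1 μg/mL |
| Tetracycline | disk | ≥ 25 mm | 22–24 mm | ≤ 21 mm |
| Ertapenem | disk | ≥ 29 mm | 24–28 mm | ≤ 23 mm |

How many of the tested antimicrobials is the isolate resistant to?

4

Tobramycin: 22 mm is ≤ 23 mm — resistant
Cefuroxime (1 μg/mL) ≤ 1 μg/mL — Susceptible
Ceftazidime (30 mm) ≥ 27 mm → susceptible
Daptomycin (21 mm) ≤ 21 mm — resistant
Amoxicillin-clavulanate 256 μg/mL: ≥ 2 μg/mL ⇒ R
Ertapenem (40 mm) ≥ 29 mm ⇒ susceptible
Gentamicin (16 μg/mL) in 16–32 μg/mL — I
Moxifloxacin 9 mm: ≤ 16 mm → R
Tetracycline 28 mm: ≥ 25 mm — susceptible
Resistant: 4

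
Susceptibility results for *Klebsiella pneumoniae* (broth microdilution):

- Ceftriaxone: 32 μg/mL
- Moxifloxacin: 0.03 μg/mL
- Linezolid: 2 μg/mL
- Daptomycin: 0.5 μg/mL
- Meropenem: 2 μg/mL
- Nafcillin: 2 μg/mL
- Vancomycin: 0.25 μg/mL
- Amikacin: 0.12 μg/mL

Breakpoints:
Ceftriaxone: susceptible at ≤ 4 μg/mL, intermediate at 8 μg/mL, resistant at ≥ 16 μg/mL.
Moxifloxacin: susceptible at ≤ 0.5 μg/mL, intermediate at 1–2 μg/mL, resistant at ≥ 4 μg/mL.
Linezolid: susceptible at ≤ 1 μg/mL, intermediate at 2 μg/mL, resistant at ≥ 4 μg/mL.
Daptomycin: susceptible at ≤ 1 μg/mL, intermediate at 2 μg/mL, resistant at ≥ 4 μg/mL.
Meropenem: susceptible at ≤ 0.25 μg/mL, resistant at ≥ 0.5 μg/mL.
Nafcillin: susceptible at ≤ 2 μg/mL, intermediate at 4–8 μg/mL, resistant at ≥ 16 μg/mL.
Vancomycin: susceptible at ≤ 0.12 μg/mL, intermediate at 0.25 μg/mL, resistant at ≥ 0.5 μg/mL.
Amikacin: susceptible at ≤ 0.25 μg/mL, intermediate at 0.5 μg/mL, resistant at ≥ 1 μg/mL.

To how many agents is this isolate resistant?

Ceftriaxone (32 μg/mL) ≥ 16 μg/mL → Resistant
Moxifloxacin 0.03 μg/mL: ≤ 0.5 μg/mL — susceptible
Linezolid (2 μg/mL) = 2 μg/mL → I
Daptomycin 0.5 μg/mL: ≤ 1 μg/mL ⇒ Susceptible
Meropenem (2 μg/mL) ≥ 0.5 μg/mL ⇒ Resistant
Nafcillin (2 μg/mL) ≤ 2 μg/mL ⇒ S
Vancomycin 0.25 μg/mL: = 0.25 μg/mL ⇒ I
Amikacin (0.12 μg/mL) ≤ 0.25 μg/mL — S
Resistant: 2

2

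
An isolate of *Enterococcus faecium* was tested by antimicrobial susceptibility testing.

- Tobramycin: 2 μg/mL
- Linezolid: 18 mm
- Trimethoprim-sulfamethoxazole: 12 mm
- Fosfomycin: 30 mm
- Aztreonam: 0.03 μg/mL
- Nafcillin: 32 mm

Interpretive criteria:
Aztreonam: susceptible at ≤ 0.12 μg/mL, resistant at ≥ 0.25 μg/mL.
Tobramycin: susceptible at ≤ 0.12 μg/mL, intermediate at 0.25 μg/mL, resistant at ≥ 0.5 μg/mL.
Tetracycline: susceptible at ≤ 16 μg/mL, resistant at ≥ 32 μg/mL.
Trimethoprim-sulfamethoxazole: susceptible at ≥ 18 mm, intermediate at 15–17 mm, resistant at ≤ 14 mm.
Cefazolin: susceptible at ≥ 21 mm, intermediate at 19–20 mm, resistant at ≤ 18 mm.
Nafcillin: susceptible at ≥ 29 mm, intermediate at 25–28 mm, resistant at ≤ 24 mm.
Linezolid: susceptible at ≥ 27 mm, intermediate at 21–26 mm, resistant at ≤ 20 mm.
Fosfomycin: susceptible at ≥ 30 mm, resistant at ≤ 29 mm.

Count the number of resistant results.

Tobramycin: 2 μg/mL is ≥ 0.5 μg/mL → R
Linezolid: 18 mm is ≤ 20 mm — Resistant
Trimethoprim-sulfamethoxazole: 12 mm is ≤ 14 mm ⇒ R
Fosfomycin: 30 mm is ≥ 30 mm → Susceptible
Aztreonam: 0.03 μg/mL is ≤ 0.12 μg/mL — Susceptible
Nafcillin: 32 mm is ≥ 29 mm — S
Resistant: 3

3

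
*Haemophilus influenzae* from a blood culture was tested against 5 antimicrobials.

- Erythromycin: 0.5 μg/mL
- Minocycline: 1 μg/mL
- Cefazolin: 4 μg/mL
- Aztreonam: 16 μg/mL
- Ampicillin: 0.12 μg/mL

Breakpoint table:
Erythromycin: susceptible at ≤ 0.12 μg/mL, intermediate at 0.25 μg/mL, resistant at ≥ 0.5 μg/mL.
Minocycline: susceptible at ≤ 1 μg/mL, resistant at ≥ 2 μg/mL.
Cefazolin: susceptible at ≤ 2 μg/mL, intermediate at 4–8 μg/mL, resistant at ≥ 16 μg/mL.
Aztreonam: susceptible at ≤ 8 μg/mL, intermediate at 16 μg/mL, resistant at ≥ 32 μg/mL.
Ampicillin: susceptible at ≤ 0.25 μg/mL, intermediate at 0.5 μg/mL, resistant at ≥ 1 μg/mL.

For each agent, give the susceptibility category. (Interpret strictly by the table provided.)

R, S, I, I, S

Erythromycin 0.5 μg/mL: ≥ 0.5 μg/mL — R
Minocycline (1 μg/mL) ≤ 1 μg/mL → susceptible
Cefazolin 4 μg/mL: in 4–8 μg/mL ⇒ intermediate
Aztreonam 16 μg/mL: = 16 μg/mL — I
Ampicillin: 0.12 μg/mL is ≤ 0.25 μg/mL — susceptible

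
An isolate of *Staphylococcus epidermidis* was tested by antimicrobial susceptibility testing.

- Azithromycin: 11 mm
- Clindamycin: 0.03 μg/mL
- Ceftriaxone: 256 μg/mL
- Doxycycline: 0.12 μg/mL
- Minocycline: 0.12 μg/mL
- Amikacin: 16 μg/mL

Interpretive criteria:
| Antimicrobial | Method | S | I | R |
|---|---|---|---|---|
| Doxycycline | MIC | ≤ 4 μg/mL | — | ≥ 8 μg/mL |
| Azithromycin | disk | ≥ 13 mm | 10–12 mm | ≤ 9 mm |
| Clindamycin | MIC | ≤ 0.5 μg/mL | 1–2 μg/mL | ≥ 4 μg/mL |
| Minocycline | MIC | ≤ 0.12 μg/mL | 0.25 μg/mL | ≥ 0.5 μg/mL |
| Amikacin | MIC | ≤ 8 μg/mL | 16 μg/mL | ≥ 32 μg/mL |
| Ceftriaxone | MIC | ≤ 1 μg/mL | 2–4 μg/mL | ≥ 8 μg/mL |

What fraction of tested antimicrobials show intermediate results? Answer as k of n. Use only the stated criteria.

Azithromycin (11 mm) in 10–12 mm → intermediate
Clindamycin: 0.03 μg/mL is ≤ 0.5 μg/mL — susceptible
Ceftriaxone: 256 μg/mL is ≥ 8 μg/mL — resistant
Doxycycline: 0.12 μg/mL is ≤ 4 μg/mL → susceptible
Minocycline: 0.12 μg/mL is ≤ 0.12 μg/mL — S
Amikacin (16 μg/mL) = 16 μg/mL → I
Intermediate: 2/6

2 of 6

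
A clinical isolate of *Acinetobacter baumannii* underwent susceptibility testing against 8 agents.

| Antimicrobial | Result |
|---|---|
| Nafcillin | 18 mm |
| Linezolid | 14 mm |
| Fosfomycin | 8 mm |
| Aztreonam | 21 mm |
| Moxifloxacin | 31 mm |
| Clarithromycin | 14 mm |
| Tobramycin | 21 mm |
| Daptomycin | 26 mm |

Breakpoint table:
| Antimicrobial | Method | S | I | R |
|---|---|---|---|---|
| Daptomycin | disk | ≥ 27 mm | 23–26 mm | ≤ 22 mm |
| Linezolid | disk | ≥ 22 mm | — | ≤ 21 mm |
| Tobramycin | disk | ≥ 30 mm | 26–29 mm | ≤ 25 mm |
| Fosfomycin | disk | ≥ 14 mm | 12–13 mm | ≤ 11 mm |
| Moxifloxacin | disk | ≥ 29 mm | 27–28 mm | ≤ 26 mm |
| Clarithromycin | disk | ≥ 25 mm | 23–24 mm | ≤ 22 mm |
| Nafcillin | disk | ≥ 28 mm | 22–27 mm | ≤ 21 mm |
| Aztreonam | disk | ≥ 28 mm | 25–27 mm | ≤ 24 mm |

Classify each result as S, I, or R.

R, R, R, R, S, R, R, I

Nafcillin (18 mm) ≤ 21 mm — resistant
Linezolid (14 mm) ≤ 21 mm — R
Fosfomycin 8 mm: ≤ 11 mm — R
Aztreonam 21 mm: ≤ 24 mm ⇒ resistant
Moxifloxacin 31 mm: ≥ 29 mm ⇒ Susceptible
Clarithromycin: 14 mm is ≤ 22 mm ⇒ R
Tobramycin (21 mm) ≤ 25 mm — Resistant
Daptomycin: 26 mm is in 23–26 mm — Intermediate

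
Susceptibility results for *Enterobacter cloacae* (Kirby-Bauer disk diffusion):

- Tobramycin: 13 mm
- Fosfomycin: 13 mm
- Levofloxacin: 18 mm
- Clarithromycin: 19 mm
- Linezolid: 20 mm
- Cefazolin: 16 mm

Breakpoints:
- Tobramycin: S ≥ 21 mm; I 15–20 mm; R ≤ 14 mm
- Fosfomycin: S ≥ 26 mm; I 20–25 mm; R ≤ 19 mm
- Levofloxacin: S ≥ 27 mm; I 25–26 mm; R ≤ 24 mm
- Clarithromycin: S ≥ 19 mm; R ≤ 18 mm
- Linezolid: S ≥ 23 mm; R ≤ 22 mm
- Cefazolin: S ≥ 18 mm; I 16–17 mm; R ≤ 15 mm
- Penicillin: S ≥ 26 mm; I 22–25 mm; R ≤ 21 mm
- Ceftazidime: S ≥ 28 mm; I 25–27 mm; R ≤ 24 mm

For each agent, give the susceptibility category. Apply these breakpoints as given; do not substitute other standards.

Tobramycin 13 mm: ≤ 14 mm ⇒ R
Fosfomycin: 13 mm is ≤ 19 mm → Resistant
Levofloxacin: 18 mm is ≤ 24 mm — resistant
Clarithromycin (19 mm) ≥ 19 mm ⇒ S
Linezolid: 20 mm is ≤ 22 mm — R
Cefazolin (16 mm) in 16–17 mm → Intermediate

R, R, R, S, R, I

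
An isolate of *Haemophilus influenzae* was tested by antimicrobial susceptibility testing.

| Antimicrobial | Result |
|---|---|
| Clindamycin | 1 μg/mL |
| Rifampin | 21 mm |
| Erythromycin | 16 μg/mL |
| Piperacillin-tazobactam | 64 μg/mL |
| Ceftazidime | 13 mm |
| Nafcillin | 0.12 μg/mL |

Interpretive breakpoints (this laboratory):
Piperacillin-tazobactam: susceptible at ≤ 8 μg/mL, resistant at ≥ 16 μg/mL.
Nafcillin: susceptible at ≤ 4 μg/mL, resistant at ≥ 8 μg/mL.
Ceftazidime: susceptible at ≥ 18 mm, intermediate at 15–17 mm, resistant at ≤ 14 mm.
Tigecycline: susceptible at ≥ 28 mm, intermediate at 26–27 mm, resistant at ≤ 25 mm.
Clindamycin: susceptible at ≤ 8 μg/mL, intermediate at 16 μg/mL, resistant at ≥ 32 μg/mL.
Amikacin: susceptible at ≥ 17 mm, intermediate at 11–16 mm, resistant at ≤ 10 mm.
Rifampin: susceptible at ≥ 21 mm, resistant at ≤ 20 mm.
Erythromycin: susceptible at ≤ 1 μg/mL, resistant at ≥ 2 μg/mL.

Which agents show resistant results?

Clindamycin 1 μg/mL: ≤ 8 μg/mL → S
Rifampin: 21 mm is ≥ 21 mm → S
Erythromycin: 16 μg/mL is ≥ 2 μg/mL → resistant
Piperacillin-tazobactam 64 μg/mL: ≥ 16 μg/mL ⇒ Resistant
Ceftazidime (13 mm) ≤ 14 mm → resistant
Nafcillin 0.12 μg/mL: ≤ 4 μg/mL ⇒ S

erythromycin, piperacillin-tazobactam, ceftazidime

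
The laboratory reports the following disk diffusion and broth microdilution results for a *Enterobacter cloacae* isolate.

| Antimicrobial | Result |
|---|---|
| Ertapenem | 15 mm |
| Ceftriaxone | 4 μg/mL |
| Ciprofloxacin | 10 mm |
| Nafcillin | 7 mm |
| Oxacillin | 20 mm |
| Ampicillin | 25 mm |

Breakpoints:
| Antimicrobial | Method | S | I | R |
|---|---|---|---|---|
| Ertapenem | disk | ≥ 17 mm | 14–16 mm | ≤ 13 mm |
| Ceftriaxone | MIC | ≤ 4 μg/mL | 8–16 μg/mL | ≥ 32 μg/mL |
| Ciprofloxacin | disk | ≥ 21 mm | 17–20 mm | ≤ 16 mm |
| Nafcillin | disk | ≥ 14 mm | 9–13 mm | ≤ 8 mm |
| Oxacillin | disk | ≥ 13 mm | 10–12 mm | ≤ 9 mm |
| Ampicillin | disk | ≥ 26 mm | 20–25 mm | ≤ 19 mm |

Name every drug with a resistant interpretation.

ciprofloxacin, nafcillin

Ertapenem (15 mm) in 14–16 mm → intermediate
Ceftriaxone: 4 μg/mL is ≤ 4 μg/mL — S
Ciprofloxacin (10 mm) ≤ 16 mm — resistant
Nafcillin: 7 mm is ≤ 8 mm → Resistant
Oxacillin: 20 mm is ≥ 13 mm ⇒ susceptible
Ampicillin (25 mm) in 20–25 mm → intermediate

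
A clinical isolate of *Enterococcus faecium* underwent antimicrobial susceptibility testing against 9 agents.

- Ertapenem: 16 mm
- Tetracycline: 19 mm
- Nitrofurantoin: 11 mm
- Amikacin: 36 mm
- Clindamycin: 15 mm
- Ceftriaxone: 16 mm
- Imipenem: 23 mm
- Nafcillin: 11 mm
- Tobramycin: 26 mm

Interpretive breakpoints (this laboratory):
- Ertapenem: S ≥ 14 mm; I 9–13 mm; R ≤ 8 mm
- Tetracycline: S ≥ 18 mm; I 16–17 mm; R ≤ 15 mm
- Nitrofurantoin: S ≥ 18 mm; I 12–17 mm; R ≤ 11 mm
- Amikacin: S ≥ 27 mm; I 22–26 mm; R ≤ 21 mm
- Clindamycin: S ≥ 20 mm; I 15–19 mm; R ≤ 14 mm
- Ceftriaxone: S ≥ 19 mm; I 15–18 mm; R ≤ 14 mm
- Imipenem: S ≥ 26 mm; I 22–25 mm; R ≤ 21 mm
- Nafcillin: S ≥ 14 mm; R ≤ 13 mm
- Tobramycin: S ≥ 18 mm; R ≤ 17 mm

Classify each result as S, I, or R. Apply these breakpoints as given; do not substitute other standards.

Ertapenem (16 mm) ≥ 14 mm ⇒ Susceptible
Tetracycline: 19 mm is ≥ 18 mm ⇒ susceptible
Nitrofurantoin: 11 mm is ≤ 11 mm → Resistant
Amikacin (36 mm) ≥ 27 mm → Susceptible
Clindamycin: 15 mm is in 15–19 mm ⇒ intermediate
Ceftriaxone (16 mm) in 15–18 mm — Intermediate
Imipenem (23 mm) in 22–25 mm → Intermediate
Nafcillin (11 mm) ≤ 13 mm — R
Tobramycin: 26 mm is ≥ 18 mm — susceptible

S, S, R, S, I, I, I, R, S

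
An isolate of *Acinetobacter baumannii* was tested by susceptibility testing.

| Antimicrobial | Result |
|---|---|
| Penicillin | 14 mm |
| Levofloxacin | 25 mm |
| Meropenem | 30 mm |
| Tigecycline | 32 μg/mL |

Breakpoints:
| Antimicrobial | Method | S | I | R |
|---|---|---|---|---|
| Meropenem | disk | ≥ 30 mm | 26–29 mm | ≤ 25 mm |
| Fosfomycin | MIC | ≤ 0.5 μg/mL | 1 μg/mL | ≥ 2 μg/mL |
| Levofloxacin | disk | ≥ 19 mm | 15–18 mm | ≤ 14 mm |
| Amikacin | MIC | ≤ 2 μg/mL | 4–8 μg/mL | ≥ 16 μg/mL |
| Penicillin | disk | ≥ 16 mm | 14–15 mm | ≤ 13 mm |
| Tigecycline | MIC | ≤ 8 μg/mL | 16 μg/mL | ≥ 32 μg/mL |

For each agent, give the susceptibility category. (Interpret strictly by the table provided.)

Penicillin 14 mm: in 14–15 mm — intermediate
Levofloxacin: 25 mm is ≥ 19 mm → S
Meropenem 30 mm: ≥ 30 mm ⇒ susceptible
Tigecycline 32 μg/mL: ≥ 32 μg/mL — resistant

I, S, S, R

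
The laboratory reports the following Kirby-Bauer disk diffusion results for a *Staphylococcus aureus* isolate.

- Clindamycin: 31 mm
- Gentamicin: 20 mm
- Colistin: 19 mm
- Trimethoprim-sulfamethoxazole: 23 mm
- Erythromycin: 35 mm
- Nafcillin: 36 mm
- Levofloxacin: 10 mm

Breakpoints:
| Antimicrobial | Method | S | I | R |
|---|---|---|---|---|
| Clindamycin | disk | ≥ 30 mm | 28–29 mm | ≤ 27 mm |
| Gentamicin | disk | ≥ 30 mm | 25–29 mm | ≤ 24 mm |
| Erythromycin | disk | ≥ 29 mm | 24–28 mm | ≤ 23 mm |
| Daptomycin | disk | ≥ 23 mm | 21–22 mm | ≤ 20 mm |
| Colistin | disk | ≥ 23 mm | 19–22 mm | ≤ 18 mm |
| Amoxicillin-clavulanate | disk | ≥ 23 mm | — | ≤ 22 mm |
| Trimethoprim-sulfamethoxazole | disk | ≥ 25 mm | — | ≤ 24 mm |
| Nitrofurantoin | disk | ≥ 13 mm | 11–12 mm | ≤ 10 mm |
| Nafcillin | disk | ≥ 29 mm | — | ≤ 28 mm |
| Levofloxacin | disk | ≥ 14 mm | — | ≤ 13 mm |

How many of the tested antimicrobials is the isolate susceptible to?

3

Clindamycin 31 mm: ≥ 30 mm → Susceptible
Gentamicin 20 mm: ≤ 24 mm → R
Colistin (19 mm) in 19–22 mm — I
Trimethoprim-sulfamethoxazole (23 mm) ≤ 24 mm → Resistant
Erythromycin (35 mm) ≥ 29 mm — S
Nafcillin (36 mm) ≥ 29 mm ⇒ S
Levofloxacin (10 mm) ≤ 13 mm → R
Susceptible: 3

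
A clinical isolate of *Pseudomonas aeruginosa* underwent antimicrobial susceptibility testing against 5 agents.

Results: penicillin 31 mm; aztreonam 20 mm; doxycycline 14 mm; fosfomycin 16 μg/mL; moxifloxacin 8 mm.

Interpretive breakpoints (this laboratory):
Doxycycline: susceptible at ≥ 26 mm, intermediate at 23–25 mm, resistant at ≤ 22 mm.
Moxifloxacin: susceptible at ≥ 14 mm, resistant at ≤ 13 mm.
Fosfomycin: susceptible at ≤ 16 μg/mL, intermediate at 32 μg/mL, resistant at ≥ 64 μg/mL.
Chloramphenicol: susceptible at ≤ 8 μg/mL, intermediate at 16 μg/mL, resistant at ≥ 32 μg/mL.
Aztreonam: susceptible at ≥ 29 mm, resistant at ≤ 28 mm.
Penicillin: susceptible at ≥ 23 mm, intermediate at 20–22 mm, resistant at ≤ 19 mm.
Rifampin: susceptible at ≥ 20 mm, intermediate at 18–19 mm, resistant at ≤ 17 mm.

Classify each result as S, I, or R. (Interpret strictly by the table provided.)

Penicillin (31 mm) ≥ 23 mm ⇒ susceptible
Aztreonam: 20 mm is ≤ 28 mm ⇒ resistant
Doxycycline (14 mm) ≤ 22 mm — R
Fosfomycin 16 μg/mL: ≤ 16 μg/mL ⇒ Susceptible
Moxifloxacin 8 mm: ≤ 13 mm → Resistant

S, R, R, S, R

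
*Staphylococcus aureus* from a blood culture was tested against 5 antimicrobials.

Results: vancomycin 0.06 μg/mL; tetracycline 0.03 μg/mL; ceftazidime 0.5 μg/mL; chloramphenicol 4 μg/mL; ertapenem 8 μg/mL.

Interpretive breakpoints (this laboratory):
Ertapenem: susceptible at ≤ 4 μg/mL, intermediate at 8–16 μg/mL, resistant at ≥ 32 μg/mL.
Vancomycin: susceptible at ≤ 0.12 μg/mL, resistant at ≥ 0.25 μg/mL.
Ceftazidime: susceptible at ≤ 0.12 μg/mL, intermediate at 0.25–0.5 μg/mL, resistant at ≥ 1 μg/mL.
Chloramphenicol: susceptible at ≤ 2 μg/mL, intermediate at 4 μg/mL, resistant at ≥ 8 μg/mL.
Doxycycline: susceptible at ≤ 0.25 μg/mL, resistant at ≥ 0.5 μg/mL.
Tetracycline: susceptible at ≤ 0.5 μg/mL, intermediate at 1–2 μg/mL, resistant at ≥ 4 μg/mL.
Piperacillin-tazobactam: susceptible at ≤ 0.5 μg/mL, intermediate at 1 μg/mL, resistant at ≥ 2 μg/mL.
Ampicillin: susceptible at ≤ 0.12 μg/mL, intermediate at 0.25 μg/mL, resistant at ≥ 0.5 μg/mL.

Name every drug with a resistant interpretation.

none

Vancomycin (0.06 μg/mL) ≤ 0.12 μg/mL → susceptible
Tetracycline (0.03 μg/mL) ≤ 0.5 μg/mL → Susceptible
Ceftazidime 0.5 μg/mL: in 0.25–0.5 μg/mL ⇒ Intermediate
Chloramphenicol: 4 μg/mL is = 4 μg/mL — intermediate
Ertapenem 8 μg/mL: in 8–16 μg/mL ⇒ Intermediate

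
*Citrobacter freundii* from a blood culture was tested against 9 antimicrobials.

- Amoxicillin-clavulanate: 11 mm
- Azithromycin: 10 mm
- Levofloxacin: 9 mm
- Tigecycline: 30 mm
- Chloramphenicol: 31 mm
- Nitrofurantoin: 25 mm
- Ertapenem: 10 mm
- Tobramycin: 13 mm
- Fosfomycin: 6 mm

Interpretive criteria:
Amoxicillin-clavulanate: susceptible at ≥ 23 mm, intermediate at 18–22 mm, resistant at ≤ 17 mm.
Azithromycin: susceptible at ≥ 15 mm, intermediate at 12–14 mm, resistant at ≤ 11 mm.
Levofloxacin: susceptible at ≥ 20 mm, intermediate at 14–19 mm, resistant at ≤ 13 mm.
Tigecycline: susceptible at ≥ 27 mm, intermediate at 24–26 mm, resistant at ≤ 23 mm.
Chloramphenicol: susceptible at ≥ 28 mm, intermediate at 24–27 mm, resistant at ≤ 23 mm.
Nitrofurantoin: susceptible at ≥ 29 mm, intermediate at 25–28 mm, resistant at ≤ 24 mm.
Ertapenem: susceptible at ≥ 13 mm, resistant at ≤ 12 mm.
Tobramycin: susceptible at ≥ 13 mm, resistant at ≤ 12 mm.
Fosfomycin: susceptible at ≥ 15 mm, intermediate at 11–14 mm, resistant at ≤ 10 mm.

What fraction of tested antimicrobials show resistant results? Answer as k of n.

5 of 9

Amoxicillin-clavulanate: 11 mm is ≤ 17 mm ⇒ R
Azithromycin: 10 mm is ≤ 11 mm — R
Levofloxacin 9 mm: ≤ 13 mm ⇒ resistant
Tigecycline: 30 mm is ≥ 27 mm ⇒ Susceptible
Chloramphenicol 31 mm: ≥ 28 mm ⇒ S
Nitrofurantoin (25 mm) in 25–28 mm ⇒ intermediate
Ertapenem 10 mm: ≤ 12 mm — R
Tobramycin 13 mm: ≥ 13 mm ⇒ S
Fosfomycin (6 mm) ≤ 10 mm → R
Resistant: 5/9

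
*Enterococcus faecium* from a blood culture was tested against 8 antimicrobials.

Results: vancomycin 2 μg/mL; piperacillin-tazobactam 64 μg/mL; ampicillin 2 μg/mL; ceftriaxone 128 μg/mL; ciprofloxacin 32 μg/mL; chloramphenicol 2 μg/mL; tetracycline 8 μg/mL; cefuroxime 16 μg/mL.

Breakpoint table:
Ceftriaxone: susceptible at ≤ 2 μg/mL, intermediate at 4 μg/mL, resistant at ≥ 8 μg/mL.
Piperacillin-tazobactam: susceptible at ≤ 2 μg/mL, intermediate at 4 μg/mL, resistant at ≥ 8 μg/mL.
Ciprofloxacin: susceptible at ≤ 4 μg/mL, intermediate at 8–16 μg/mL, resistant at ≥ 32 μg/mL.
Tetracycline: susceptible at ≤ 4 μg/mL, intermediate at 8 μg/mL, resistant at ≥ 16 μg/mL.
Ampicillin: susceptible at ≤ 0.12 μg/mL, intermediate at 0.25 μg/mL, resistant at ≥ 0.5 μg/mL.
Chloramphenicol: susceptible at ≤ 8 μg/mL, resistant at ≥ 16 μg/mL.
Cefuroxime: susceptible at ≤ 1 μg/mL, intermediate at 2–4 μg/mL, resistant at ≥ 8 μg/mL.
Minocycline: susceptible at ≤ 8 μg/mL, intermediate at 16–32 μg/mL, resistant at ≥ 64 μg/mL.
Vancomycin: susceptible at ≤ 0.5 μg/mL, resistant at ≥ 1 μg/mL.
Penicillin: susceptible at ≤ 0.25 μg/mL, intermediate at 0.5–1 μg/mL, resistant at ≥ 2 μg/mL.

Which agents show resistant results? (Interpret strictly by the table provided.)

vancomycin, piperacillin-tazobactam, ampicillin, ceftriaxone, ciprofloxacin, cefuroxime

Vancomycin: 2 μg/mL is ≥ 1 μg/mL ⇒ resistant
Piperacillin-tazobactam 64 μg/mL: ≥ 8 μg/mL — Resistant
Ampicillin (2 μg/mL) ≥ 0.5 μg/mL → resistant
Ceftriaxone 128 μg/mL: ≥ 8 μg/mL → R
Ciprofloxacin (32 μg/mL) ≥ 32 μg/mL ⇒ Resistant
Chloramphenicol (2 μg/mL) ≤ 8 μg/mL — susceptible
Tetracycline (8 μg/mL) = 8 μg/mL → Intermediate
Cefuroxime 16 μg/mL: ≥ 8 μg/mL → Resistant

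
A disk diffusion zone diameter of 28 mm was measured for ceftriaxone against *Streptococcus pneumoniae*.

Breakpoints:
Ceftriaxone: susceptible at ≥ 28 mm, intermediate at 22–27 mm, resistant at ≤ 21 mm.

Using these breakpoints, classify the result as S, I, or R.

Susceptible

Ceftriaxone: 28 mm is ≥ 28 mm — susceptible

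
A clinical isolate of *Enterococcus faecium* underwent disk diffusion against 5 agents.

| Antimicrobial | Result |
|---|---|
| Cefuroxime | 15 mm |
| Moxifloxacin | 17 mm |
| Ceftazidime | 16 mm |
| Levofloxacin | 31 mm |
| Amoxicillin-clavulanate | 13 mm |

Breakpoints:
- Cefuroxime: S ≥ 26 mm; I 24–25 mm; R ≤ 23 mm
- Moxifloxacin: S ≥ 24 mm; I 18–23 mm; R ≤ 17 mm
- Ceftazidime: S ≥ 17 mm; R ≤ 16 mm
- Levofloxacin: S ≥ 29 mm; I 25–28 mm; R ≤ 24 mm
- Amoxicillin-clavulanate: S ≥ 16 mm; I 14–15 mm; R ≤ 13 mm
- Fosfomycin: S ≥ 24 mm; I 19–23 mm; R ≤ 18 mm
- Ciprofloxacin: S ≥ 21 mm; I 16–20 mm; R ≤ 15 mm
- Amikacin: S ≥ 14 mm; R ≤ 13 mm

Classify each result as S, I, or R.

R, R, R, S, R

Cefuroxime: 15 mm is ≤ 23 mm ⇒ resistant
Moxifloxacin: 17 mm is ≤ 17 mm → Resistant
Ceftazidime 16 mm: ≤ 16 mm — resistant
Levofloxacin: 31 mm is ≥ 29 mm → S
Amoxicillin-clavulanate 13 mm: ≤ 13 mm ⇒ resistant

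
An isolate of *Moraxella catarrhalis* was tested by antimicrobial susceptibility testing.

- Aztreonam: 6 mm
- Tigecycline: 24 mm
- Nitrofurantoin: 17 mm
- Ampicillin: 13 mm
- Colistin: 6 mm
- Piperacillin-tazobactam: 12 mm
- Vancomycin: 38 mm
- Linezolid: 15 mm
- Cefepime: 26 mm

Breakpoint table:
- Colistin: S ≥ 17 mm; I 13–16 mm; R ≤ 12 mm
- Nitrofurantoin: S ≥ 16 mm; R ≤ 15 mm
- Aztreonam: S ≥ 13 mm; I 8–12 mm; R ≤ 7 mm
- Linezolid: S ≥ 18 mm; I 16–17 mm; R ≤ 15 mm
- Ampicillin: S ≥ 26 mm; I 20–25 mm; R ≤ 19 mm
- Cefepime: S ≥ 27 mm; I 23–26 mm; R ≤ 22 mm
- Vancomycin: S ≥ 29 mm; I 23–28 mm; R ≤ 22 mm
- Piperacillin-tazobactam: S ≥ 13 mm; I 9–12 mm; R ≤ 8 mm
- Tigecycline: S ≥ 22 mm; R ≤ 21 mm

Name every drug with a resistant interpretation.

Aztreonam: 6 mm is ≤ 7 mm — resistant
Tigecycline (24 mm) ≥ 22 mm ⇒ Susceptible
Nitrofurantoin 17 mm: ≥ 16 mm → S
Ampicillin (13 mm) ≤ 19 mm ⇒ Resistant
Colistin: 6 mm is ≤ 12 mm → resistant
Piperacillin-tazobactam 12 mm: in 9–12 mm — I
Vancomycin (38 mm) ≥ 29 mm ⇒ Susceptible
Linezolid 15 mm: ≤ 15 mm — R
Cefepime 26 mm: in 23–26 mm ⇒ Intermediate

aztreonam, ampicillin, colistin, linezolid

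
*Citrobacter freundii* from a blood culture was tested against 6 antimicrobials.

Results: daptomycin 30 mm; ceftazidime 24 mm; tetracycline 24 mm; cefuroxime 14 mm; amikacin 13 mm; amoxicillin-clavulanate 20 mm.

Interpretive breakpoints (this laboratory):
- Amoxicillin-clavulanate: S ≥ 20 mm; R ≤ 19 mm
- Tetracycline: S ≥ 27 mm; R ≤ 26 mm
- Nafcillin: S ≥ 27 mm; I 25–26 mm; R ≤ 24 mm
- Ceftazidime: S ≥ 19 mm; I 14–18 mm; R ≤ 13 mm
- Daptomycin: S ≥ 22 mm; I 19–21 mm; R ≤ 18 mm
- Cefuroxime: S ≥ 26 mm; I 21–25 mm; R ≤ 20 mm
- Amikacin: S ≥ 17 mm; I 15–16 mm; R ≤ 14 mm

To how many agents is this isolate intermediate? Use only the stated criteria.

0

Daptomycin 30 mm: ≥ 22 mm → susceptible
Ceftazidime 24 mm: ≥ 19 mm → susceptible
Tetracycline (24 mm) ≤ 26 mm ⇒ R
Cefuroxime: 14 mm is ≤ 20 mm → Resistant
Amikacin: 13 mm is ≤ 14 mm ⇒ resistant
Amoxicillin-clavulanate 20 mm: ≥ 20 mm ⇒ susceptible
Intermediate: 0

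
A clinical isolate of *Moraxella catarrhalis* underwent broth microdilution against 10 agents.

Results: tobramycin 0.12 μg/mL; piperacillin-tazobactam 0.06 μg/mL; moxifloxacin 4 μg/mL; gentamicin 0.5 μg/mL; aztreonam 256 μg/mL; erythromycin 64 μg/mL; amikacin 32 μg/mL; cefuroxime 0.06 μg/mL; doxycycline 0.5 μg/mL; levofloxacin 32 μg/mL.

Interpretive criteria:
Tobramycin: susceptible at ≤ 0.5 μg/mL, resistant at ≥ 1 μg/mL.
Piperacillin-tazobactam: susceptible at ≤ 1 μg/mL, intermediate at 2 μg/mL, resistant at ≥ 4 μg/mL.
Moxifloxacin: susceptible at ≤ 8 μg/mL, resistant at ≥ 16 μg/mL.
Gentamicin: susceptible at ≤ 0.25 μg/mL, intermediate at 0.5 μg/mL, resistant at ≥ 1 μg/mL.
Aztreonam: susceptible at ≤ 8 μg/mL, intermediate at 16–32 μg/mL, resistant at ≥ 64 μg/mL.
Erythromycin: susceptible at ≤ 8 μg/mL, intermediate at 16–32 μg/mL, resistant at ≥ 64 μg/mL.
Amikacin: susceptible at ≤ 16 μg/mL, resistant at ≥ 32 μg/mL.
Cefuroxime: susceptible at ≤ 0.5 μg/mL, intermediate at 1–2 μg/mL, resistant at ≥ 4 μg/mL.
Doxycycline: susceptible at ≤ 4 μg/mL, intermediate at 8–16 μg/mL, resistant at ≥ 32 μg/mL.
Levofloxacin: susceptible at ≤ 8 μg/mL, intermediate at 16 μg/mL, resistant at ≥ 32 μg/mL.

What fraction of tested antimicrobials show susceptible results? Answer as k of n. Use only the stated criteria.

Tobramycin 0.12 μg/mL: ≤ 0.5 μg/mL ⇒ Susceptible
Piperacillin-tazobactam (0.06 μg/mL) ≤ 1 μg/mL — Susceptible
Moxifloxacin (4 μg/mL) ≤ 8 μg/mL → Susceptible
Gentamicin 0.5 μg/mL: = 0.5 μg/mL ⇒ Intermediate
Aztreonam 256 μg/mL: ≥ 64 μg/mL ⇒ resistant
Erythromycin: 64 μg/mL is ≥ 64 μg/mL → resistant
Amikacin 32 μg/mL: ≥ 32 μg/mL ⇒ resistant
Cefuroxime 0.06 μg/mL: ≤ 0.5 μg/mL ⇒ susceptible
Doxycycline (0.5 μg/mL) ≤ 4 μg/mL → susceptible
Levofloxacin 32 μg/mL: ≥ 32 μg/mL → R
Susceptible: 5/10

5 of 10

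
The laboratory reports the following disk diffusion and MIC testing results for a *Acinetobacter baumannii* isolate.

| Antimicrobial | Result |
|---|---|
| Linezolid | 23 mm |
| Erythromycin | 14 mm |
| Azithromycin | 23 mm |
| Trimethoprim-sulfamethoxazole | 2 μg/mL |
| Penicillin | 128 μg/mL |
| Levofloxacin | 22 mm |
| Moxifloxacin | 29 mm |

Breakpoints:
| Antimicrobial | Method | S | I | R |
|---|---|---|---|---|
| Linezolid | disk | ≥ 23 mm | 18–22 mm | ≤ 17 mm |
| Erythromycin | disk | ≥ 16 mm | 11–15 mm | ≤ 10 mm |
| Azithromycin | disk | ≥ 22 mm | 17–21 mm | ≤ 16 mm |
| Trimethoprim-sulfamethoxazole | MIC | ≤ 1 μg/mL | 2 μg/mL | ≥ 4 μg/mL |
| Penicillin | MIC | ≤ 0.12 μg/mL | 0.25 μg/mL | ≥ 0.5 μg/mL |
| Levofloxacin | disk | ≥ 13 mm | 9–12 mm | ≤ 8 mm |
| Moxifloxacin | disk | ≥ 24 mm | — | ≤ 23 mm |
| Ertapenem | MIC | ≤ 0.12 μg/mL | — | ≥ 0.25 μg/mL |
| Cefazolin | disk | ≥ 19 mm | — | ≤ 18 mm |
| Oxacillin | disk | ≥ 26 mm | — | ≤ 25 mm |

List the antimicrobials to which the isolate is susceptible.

Linezolid 23 mm: ≥ 23 mm → susceptible
Erythromycin: 14 mm is in 11–15 mm → I
Azithromycin 23 mm: ≥ 22 mm — Susceptible
Trimethoprim-sulfamethoxazole (2 μg/mL) = 2 μg/mL → intermediate
Penicillin 128 μg/mL: ≥ 0.5 μg/mL ⇒ resistant
Levofloxacin 22 mm: ≥ 13 mm → susceptible
Moxifloxacin: 29 mm is ≥ 24 mm → Susceptible

linezolid, azithromycin, levofloxacin, moxifloxacin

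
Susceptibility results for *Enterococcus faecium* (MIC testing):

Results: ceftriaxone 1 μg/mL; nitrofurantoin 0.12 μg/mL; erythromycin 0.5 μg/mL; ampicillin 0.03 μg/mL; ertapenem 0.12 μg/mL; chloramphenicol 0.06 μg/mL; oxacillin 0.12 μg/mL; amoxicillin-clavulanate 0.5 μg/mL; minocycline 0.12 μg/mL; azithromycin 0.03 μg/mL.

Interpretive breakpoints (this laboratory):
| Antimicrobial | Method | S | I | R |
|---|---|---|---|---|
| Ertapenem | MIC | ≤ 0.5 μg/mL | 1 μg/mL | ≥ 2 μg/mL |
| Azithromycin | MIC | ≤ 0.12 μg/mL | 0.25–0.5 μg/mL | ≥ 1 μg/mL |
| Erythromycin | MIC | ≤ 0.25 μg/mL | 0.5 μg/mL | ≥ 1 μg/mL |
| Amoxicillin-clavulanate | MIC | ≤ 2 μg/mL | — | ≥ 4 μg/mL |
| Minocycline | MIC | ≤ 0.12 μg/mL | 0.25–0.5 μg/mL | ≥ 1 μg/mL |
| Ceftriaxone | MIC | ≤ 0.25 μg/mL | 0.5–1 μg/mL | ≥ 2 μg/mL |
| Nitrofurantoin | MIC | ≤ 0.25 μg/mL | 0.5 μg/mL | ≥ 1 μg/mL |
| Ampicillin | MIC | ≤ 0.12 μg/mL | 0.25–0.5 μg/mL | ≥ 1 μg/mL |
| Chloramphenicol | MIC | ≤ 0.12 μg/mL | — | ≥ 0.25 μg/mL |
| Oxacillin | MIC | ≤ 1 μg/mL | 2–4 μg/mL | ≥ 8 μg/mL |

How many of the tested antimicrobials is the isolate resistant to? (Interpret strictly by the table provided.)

Ceftriaxone: 1 μg/mL is in 0.5–1 μg/mL → intermediate
Nitrofurantoin 0.12 μg/mL: ≤ 0.25 μg/mL — susceptible
Erythromycin (0.5 μg/mL) = 0.5 μg/mL ⇒ intermediate
Ampicillin (0.03 μg/mL) ≤ 0.12 μg/mL — S
Ertapenem: 0.12 μg/mL is ≤ 0.5 μg/mL → S
Chloramphenicol: 0.06 μg/mL is ≤ 0.12 μg/mL ⇒ susceptible
Oxacillin 0.12 μg/mL: ≤ 1 μg/mL — S
Amoxicillin-clavulanate (0.5 μg/mL) ≤ 2 μg/mL → susceptible
Minocycline (0.12 μg/mL) ≤ 0.12 μg/mL → Susceptible
Azithromycin: 0.03 μg/mL is ≤ 0.12 μg/mL ⇒ S
Resistant: 0

0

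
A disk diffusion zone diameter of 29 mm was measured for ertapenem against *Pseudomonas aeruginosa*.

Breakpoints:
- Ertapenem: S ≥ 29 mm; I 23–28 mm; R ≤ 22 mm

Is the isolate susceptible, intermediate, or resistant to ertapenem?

S

Ertapenem (29 mm) ≥ 29 mm → S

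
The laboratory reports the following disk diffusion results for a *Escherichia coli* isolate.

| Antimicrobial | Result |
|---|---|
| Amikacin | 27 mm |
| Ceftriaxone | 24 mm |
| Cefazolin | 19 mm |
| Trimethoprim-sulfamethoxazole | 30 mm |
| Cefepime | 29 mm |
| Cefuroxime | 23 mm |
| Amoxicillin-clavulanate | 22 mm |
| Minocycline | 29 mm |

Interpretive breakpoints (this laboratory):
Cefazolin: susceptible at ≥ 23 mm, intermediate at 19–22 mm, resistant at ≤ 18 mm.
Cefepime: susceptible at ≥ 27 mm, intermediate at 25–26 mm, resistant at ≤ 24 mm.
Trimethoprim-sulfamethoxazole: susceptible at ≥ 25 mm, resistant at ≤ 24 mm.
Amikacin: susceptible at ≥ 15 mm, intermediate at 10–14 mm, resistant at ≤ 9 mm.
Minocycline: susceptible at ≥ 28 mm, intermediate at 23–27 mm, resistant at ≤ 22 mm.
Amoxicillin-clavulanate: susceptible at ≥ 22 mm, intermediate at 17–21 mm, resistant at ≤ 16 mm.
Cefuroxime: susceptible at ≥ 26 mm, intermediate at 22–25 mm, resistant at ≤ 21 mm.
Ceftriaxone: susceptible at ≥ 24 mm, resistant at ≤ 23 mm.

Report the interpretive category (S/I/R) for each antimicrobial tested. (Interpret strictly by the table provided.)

Amikacin (27 mm) ≥ 15 mm → susceptible
Ceftriaxone (24 mm) ≥ 24 mm → susceptible
Cefazolin: 19 mm is in 19–22 mm ⇒ I
Trimethoprim-sulfamethoxazole 30 mm: ≥ 25 mm → Susceptible
Cefepime: 29 mm is ≥ 27 mm — Susceptible
Cefuroxime: 23 mm is in 22–25 mm ⇒ intermediate
Amoxicillin-clavulanate (22 mm) ≥ 22 mm — S
Minocycline (29 mm) ≥ 28 mm — susceptible

S, S, I, S, S, I, S, S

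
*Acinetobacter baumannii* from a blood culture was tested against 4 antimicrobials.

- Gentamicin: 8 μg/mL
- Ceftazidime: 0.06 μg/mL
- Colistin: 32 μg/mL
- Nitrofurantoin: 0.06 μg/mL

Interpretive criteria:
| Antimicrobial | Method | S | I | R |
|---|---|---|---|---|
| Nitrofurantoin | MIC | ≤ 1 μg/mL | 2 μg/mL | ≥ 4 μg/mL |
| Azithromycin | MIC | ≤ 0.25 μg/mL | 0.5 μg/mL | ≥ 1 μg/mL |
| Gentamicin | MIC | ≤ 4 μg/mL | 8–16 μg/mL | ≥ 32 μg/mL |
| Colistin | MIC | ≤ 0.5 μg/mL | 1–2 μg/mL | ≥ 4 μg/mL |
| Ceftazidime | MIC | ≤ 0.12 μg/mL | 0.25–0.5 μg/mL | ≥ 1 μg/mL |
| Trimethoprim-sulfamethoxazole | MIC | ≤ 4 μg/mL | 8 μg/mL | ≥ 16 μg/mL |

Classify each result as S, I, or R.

Gentamicin (8 μg/mL) in 8–16 μg/mL → Intermediate
Ceftazidime 0.06 μg/mL: ≤ 0.12 μg/mL ⇒ S
Colistin (32 μg/mL) ≥ 4 μg/mL ⇒ resistant
Nitrofurantoin 0.06 μg/mL: ≤ 1 μg/mL — S

I, S, R, S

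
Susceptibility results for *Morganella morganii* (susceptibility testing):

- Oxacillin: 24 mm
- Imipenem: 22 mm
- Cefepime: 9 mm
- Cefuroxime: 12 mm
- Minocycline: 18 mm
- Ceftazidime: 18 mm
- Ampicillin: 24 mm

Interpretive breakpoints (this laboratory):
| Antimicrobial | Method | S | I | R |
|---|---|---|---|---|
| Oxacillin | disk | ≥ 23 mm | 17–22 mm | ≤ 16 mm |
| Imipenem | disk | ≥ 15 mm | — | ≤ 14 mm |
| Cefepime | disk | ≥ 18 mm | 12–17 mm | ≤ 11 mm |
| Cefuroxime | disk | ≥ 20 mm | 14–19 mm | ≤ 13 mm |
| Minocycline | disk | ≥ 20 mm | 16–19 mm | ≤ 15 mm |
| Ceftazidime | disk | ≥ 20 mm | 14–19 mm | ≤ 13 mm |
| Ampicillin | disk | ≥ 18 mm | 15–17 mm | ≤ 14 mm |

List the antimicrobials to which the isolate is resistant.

Oxacillin (24 mm) ≥ 23 mm → susceptible
Imipenem (22 mm) ≥ 15 mm → Susceptible
Cefepime (9 mm) ≤ 11 mm → resistant
Cefuroxime: 12 mm is ≤ 13 mm ⇒ Resistant
Minocycline 18 mm: in 16–19 mm — Intermediate
Ceftazidime (18 mm) in 14–19 mm — intermediate
Ampicillin (24 mm) ≥ 18 mm ⇒ susceptible

cefepime, cefuroxime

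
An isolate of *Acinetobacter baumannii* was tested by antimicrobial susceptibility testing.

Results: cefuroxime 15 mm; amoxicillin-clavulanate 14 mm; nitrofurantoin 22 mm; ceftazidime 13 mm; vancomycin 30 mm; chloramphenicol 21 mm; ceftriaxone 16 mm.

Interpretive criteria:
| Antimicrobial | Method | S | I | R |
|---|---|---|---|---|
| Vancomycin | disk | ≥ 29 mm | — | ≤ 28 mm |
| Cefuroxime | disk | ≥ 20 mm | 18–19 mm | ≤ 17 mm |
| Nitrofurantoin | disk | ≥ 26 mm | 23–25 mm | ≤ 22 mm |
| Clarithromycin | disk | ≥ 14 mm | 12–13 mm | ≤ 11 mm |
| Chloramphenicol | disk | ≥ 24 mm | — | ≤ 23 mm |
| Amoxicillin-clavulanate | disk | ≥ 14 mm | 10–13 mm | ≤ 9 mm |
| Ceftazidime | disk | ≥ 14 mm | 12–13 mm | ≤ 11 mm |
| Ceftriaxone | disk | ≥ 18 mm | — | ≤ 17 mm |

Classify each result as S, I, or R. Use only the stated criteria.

R, S, R, I, S, R, R

Cefuroxime 15 mm: ≤ 17 mm — R
Amoxicillin-clavulanate: 14 mm is ≥ 14 mm — S
Nitrofurantoin: 22 mm is ≤ 22 mm ⇒ R
Ceftazidime: 13 mm is in 12–13 mm — Intermediate
Vancomycin: 30 mm is ≥ 29 mm ⇒ Susceptible
Chloramphenicol: 21 mm is ≤ 23 mm — Resistant
Ceftriaxone 16 mm: ≤ 17 mm — Resistant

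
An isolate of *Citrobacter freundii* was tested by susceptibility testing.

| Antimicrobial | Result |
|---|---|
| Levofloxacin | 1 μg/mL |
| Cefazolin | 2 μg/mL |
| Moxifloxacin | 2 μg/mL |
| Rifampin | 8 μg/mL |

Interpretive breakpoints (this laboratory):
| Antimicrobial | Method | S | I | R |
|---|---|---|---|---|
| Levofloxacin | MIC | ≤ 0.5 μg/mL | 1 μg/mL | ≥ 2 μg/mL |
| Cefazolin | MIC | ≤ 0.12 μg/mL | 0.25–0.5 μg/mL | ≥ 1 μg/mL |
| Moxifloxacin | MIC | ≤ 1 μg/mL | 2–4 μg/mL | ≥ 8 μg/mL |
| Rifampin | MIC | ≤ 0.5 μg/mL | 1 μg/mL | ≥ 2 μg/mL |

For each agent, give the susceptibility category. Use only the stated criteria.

Levofloxacin (1 μg/mL) = 1 μg/mL → I
Cefazolin (2 μg/mL) ≥ 1 μg/mL ⇒ Resistant
Moxifloxacin 2 μg/mL: in 2–4 μg/mL ⇒ Intermediate
Rifampin (8 μg/mL) ≥ 2 μg/mL → R

I, R, I, R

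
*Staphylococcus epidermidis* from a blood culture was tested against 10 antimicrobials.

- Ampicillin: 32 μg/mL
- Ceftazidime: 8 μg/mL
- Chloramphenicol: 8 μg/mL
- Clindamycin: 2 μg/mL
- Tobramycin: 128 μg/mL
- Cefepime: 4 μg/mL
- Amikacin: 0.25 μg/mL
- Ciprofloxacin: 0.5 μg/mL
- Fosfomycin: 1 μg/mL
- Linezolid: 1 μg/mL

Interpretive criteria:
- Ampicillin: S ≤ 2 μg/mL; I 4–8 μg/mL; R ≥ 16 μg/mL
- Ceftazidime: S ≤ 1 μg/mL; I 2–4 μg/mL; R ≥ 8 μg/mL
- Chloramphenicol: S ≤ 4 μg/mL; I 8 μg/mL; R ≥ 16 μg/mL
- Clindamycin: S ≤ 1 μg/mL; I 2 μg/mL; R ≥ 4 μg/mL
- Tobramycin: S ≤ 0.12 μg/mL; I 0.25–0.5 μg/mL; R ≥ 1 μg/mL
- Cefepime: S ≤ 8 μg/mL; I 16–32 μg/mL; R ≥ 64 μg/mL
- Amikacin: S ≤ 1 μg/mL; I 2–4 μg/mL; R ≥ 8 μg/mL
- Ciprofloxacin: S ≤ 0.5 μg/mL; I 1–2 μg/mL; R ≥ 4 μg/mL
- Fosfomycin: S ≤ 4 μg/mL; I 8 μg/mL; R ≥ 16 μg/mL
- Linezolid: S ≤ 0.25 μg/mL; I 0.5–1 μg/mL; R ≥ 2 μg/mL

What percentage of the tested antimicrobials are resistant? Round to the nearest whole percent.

30%

Ampicillin (32 μg/mL) ≥ 16 μg/mL → Resistant
Ceftazidime (8 μg/mL) ≥ 8 μg/mL — Resistant
Chloramphenicol: 8 μg/mL is = 8 μg/mL — I
Clindamycin 2 μg/mL: = 2 μg/mL → Intermediate
Tobramycin: 128 μg/mL is ≥ 1 μg/mL → resistant
Cefepime 4 μg/mL: ≤ 8 μg/mL — susceptible
Amikacin (0.25 μg/mL) ≤ 1 μg/mL ⇒ S
Ciprofloxacin: 0.5 μg/mL is ≤ 0.5 μg/mL → susceptible
Fosfomycin: 1 μg/mL is ≤ 4 μg/mL ⇒ Susceptible
Linezolid: 1 μg/mL is in 0.5–1 μg/mL → intermediate
Resistant: 3/10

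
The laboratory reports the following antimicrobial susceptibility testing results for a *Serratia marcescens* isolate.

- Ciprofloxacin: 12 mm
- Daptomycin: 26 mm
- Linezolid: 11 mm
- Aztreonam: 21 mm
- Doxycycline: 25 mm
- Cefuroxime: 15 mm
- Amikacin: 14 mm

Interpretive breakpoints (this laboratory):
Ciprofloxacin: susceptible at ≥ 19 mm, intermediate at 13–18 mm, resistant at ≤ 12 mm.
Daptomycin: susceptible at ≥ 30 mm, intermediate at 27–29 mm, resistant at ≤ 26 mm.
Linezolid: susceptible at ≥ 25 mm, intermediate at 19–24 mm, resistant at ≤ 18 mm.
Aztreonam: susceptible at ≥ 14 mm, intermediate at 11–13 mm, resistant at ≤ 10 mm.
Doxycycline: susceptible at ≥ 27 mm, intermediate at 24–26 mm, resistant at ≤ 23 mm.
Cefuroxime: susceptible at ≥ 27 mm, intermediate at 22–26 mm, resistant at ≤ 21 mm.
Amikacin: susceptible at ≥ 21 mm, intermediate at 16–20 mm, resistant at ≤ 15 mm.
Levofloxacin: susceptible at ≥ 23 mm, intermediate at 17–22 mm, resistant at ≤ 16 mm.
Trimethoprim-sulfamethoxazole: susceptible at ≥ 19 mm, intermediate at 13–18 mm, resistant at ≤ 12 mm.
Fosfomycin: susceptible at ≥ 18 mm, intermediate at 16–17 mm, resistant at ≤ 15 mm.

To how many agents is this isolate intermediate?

1

Ciprofloxacin 12 mm: ≤ 12 mm ⇒ R
Daptomycin 26 mm: ≤ 26 mm — R
Linezolid 11 mm: ≤ 18 mm → resistant
Aztreonam 21 mm: ≥ 14 mm → Susceptible
Doxycycline (25 mm) in 24–26 mm — I
Cefuroxime (15 mm) ≤ 21 mm ⇒ resistant
Amikacin: 14 mm is ≤ 15 mm — resistant
Intermediate: 1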